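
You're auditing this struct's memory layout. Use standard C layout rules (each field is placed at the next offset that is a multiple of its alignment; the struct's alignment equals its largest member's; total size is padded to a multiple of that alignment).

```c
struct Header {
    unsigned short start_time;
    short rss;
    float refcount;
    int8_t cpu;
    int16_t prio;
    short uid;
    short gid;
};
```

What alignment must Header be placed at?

member alignments: start_time=2, rss=2, refcount=4, cpu=1, prio=2, uid=2, gid=2
max = 4

4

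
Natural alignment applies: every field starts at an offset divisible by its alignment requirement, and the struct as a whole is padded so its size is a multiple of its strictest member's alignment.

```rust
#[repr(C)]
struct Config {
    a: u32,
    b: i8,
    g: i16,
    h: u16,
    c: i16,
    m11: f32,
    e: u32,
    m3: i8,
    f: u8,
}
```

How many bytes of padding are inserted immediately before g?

1

a at 0 (size 4, align 4) → ends 4
b at 4 (size 1, align 1) → ends 5
pad 1 to align 2 for g
g at 6 (size 2, align 2) → ends 8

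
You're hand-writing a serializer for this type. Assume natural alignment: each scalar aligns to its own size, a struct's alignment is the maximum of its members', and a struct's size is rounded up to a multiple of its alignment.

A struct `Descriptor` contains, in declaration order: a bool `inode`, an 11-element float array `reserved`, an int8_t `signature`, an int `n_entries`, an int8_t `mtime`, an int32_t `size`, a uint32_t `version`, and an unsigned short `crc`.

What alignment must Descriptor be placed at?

4

member alignments: inode=1, reserved=4, signature=1, n_entries=4, mtime=1, size=4, version=4, crc=2
max = 4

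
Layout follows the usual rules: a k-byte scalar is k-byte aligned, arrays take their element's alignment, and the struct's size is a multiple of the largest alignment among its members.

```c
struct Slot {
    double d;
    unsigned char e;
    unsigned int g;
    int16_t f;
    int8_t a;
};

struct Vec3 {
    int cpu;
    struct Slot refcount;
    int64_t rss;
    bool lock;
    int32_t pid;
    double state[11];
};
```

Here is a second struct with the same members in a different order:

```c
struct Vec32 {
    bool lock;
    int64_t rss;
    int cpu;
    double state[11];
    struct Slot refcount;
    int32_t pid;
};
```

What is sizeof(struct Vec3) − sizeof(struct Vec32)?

-8

Slot: 0..8  d  (8B, 8-aligned); 8..9  e  (1B, 1-aligned); 9..12  -- padding (3B); 12..16  g  (4B, 4-aligned); 16..18  f  (2B, 2-aligned); 18..19  a  (1B, 1-aligned); 19..24  -- tail padding (5B); sizeof = 24, alignof = 8
0..4  cpu  (4B, 4-aligned)
4..8  -- padding (4B)
8..32  refcount  (24B, 8-aligned)
32..40  rss  (8B, 8-aligned)
40..41  lock  (1B, 1-aligned)
41..44  -- padding (3B)
44..48  pid  (4B, 4-aligned)
48..136  state  (88B, 8-aligned)
sizeof = 136, alignof = 8
— Vec32 —
0..1  lock  (1B, 1-aligned)
1..8  -- padding (7B)
8..16  rss  (8B, 8-aligned)
16..20  cpu  (4B, 4-aligned)
20..24  -- padding (4B)
24..112  state  (88B, 8-aligned)
112..136  refcount  (24B, 8-aligned)
136..140  pid  (4B, 4-aligned)
140..144  -- tail padding (4B)
sizeof = 144, alignof = 8
136 − 144 = -8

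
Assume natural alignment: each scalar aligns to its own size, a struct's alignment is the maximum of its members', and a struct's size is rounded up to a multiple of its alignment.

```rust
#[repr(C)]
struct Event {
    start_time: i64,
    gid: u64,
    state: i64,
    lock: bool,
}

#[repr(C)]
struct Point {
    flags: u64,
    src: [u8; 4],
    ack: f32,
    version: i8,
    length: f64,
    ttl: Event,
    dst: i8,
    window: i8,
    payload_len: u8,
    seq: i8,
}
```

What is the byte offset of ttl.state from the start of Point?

Event: @0: start_time [8B, align 8] → 8; @8: gid [8B, align 8] → 16; @16: state [8B, align 8] → 24; @24: lock [1B, align 1] → 25; +7 tail pad (align 8); size 32, align 8
@0: flags [8B, align 8] → 8
@8: src [4B, align 1] → 12
@12: ack [4B, align 4] → 16
@16: version [1B, align 1] → 17
+7 pad (align 8)
@24: length [8B, align 8] → 32
@32: ttl [32B, align 8] → 64
within Event: state at 16
32 + 16 = 48

48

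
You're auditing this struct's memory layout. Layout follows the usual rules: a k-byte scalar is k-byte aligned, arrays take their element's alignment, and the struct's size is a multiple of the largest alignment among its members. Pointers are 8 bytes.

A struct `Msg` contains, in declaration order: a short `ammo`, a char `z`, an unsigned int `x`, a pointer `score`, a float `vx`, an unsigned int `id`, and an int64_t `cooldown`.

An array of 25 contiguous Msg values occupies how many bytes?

800

ammo at 0 (size 2, align 2) → ends 2
z at 2 (size 1, align 1) → ends 3
pad 1 to align 4 for x
x at 4 (size 4, align 4) → ends 8
score at 8 (size 8, align 8) → ends 16
vx at 16 (size 4, align 4) → ends 20
id at 20 (size 4, align 4) → ends 24
cooldown at 24 (size 8, align 8) → ends 32
total 32 bytes, alignment 8
array of 25: 25 × 32 = 800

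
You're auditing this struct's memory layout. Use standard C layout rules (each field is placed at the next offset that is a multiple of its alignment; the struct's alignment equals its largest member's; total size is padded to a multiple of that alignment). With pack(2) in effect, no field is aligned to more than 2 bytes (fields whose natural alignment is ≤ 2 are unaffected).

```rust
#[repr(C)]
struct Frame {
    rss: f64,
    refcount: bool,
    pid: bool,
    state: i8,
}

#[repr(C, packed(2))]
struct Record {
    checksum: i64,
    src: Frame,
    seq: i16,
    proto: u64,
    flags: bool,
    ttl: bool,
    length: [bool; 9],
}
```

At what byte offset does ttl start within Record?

35

Frame: 0..8  rss  (8B, 8-aligned); 8..9  refcount  (1B, 1-aligned); 9..10  pid  (1B, 1-aligned); 10..11  state  (1B, 1-aligned); 11..16  -- tail padding (5B); sizeof = 16, alignof = 8
0..8  checksum  (8B, 2-aligned)
8..24  src  (16B, 2-aligned)
24..26  seq  (2B, 2-aligned)
26..34  proto  (8B, 2-aligned)
34..35  flags  (1B, 1-aligned)
35..36  ttl  (1B, 1-aligned)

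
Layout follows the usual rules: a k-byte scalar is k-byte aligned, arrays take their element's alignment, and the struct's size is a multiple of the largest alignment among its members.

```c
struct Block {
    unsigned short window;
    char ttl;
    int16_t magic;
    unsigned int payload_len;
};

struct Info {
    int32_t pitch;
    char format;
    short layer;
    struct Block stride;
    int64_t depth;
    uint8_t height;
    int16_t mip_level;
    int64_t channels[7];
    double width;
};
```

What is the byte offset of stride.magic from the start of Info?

12

Block: @0: window [2B, align 2] → 2; @2: ttl [1B, align 1] → 3; +1 pad (align 2); @4: magic [2B, align 2] → 6; +2 pad (align 4); @8: payload_len [4B, align 4] → 12; size 12, align 4
@0: pitch [4B, align 4] → 4
@4: format [1B, align 1] → 5
+1 pad (align 2)
@6: layer [2B, align 2] → 8
@8: stride [12B, align 4] → 20
within Block: magic at 4
8 + 4 = 12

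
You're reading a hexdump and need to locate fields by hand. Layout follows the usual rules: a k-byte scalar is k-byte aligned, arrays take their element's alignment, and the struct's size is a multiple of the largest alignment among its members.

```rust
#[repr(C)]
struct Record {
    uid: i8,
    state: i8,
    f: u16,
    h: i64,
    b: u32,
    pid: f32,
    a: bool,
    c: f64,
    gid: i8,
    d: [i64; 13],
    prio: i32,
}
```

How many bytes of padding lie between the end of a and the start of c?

0..1  uid  (1B, 1-aligned)
1..2  state  (1B, 1-aligned)
2..4  f  (2B, 2-aligned)
4..8  -- padding (4B)
8..16  h  (8B, 8-aligned)
16..20  b  (4B, 4-aligned)
20..24  pid  (4B, 4-aligned)
24..25  a  (1B, 1-aligned)
25..32  -- padding (7B)
32..40  c  (8B, 8-aligned)

7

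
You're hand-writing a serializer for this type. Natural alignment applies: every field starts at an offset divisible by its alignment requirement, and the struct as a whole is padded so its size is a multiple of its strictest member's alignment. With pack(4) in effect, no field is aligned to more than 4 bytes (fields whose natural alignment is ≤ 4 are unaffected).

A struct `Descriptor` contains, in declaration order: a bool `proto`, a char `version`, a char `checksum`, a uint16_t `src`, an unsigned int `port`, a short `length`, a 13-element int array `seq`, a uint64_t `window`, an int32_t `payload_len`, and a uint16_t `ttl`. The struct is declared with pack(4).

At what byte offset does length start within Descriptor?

proto at 0 (size 1, align 1) → ends 1
version at 1 (size 1, align 1) → ends 2
checksum at 2 (size 1, align 1) → ends 3
pad 1 to align 2 for src
src at 4 (size 2, align 2) → ends 6
pad 2 to align 4 for port
port at 8 (size 4, align 4) → ends 12
length at 12 (size 2, align 2) → ends 14

12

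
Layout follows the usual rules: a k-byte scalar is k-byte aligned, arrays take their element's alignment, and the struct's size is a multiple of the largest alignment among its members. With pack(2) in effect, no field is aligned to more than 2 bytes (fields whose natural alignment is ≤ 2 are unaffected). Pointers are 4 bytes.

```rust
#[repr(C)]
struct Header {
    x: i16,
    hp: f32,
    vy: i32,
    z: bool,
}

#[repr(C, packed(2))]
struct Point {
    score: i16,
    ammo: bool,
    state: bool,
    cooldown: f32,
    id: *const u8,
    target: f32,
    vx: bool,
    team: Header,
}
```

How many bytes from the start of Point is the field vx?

16

Header: 0..2  x  (2B, 2-aligned); 2..4  -- padding (2B); 4..8  hp  (4B, 4-aligned); 8..12  vy  (4B, 4-aligned); 12..13  z  (1B, 1-aligned); 13..16  -- tail padding (3B); sizeof = 16, alignof = 4
0..2  score  (2B, 2-aligned)
2..3  ammo  (1B, 1-aligned)
3..4  state  (1B, 1-aligned)
4..8  cooldown  (4B, 2-aligned)
8..12  id  (4B, 2-aligned)
12..16  target  (4B, 2-aligned)
16..17  vx  (1B, 1-aligned)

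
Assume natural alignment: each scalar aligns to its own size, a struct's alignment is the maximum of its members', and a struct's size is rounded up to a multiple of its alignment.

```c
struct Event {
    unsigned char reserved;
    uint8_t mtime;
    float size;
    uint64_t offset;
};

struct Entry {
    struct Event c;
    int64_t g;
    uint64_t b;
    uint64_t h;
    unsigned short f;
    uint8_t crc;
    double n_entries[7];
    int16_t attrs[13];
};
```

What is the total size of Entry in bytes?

Event: 0..1  reserved  (1B, 1-aligned); 1..2  mtime  (1B, 1-aligned); 2..4  -- padding (2B); 4..8  size  (4B, 4-aligned); 8..16  offset  (8B, 8-aligned); sizeof = 16, alignof = 8
0..16  c  (16B, 8-aligned)
16..24  g  (8B, 8-aligned)
24..32  b  (8B, 8-aligned)
32..40  h  (8B, 8-aligned)
40..42  f  (2B, 2-aligned)
42..43  crc  (1B, 1-aligned)
43..48  -- padding (5B)
48..104  n_entries  (56B, 8-aligned)
104..130  attrs  (26B, 2-aligned)
130..136  -- tail padding (6B)
sizeof = 136, alignof = 8

136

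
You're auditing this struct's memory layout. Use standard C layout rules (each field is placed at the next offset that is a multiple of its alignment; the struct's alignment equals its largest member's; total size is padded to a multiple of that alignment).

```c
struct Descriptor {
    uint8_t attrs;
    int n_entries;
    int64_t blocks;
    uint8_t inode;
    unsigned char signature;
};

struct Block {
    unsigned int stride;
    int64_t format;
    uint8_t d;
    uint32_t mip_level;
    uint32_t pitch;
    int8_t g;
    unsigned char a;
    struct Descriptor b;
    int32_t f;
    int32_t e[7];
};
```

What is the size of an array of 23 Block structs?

2024

Descriptor: @0: attrs [1B, align 1] → 1; +3 pad (align 4); @4: n_entries [4B, align 4] → 8; @8: blocks [8B, align 8] → 16; @16: inode [1B, align 1] → 17; @17: signature [1B, align 1] → 18; +6 tail pad (align 8); size 24, align 8
@0: stride [4B, align 4] → 4
+4 pad (align 8)
@8: format [8B, align 8] → 16
@16: d [1B, align 1] → 17
+3 pad (align 4)
@20: mip_level [4B, align 4] → 24
@24: pitch [4B, align 4] → 28
@28: g [1B, align 1] → 29
@29: a [1B, align 1] → 30
+2 pad (align 8)
@32: b [24B, align 8] → 56
@56: f [4B, align 4] → 60
@60: e [28B, align 4] → 88
size 88, align 8
array of 23: 23 × 88 = 2024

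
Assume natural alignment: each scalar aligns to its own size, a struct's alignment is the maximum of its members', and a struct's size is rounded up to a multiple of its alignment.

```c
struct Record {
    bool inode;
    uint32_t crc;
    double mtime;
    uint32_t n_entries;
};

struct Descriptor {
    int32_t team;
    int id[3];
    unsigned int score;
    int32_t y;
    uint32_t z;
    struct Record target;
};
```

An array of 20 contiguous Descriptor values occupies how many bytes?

Record: inode at 0 (size 1, align 1) → ends 1; pad 3 to align 4 for crc; crc at 4 (size 4, align 4) → ends 8; mtime at 8 (size 8, align 8) → ends 16; n_entries at 16 (size 4, align 4) → ends 20; tail pad 4 to reach multiple of 8; total 24 bytes, alignment 8
team at 0 (size 4, align 4) → ends 4
id at 4 (size 12, align 4) → ends 16
score at 16 (size 4, align 4) → ends 20
y at 20 (size 4, align 4) → ends 24
z at 24 (size 4, align 4) → ends 28
pad 4 to align 8 for target
target at 32 (size 24, align 8) → ends 56
total 56 bytes, alignment 8
array of 20: 20 × 56 = 1120

1120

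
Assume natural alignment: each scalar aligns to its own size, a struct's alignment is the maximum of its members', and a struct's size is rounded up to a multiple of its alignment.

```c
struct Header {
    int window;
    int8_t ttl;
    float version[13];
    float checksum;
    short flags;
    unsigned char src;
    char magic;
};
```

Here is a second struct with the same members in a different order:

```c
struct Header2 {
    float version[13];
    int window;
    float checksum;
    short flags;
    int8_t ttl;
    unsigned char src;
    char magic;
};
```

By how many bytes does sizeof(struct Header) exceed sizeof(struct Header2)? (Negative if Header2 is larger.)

window at 0 (size 4, align 4) → ends 4
ttl at 4 (size 1, align 1) → ends 5
pad 3 to align 4 for version
version at 8 (size 52, align 4) → ends 60
checksum at 60 (size 4, align 4) → ends 64
flags at 64 (size 2, align 2) → ends 66
src at 66 (size 1, align 1) → ends 67
magic at 67 (size 1, align 1) → ends 68
total 68 bytes, alignment 4
— Header2 —
version at 0 (size 52, align 4) → ends 52
window at 52 (size 4, align 4) → ends 56
checksum at 56 (size 4, align 4) → ends 60
flags at 60 (size 2, align 2) → ends 62
ttl at 62 (size 1, align 1) → ends 63
src at 63 (size 1, align 1) → ends 64
magic at 64 (size 1, align 1) → ends 65
tail pad 3 to reach multiple of 4
total 68 bytes, alignment 4
68 − 68 = 0

0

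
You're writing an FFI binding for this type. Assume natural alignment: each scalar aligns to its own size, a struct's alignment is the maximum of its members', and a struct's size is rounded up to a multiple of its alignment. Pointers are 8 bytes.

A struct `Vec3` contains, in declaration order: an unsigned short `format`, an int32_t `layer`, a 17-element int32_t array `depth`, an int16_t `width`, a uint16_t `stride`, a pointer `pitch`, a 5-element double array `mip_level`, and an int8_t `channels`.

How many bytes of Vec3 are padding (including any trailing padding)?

format at 0 (size 2, align 2) → ends 2
pad 2 to align 4 for layer
layer at 4 (size 4, align 4) → ends 8
depth at 8 (size 68, align 4) → ends 76
width at 76 (size 2, align 2) → ends 78
stride at 78 (size 2, align 2) → ends 80
pitch at 80 (size 8, align 8) → ends 88
mip_level at 88 (size 40, align 8) → ends 128
channels at 128 (size 1, align 1) → ends 129
tail pad 7 to reach multiple of 8
total 136 bytes, alignment 8
data bytes 127, size 136 → padding 9

9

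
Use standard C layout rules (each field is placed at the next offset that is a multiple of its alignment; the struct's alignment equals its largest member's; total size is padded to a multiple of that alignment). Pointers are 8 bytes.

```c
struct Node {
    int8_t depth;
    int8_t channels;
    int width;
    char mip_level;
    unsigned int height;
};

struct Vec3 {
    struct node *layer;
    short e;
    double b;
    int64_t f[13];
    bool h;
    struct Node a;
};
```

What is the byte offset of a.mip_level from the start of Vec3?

Node: 0..1  depth  (1B, 1-aligned); 1..2  channels  (1B, 1-aligned); 2..4  -- padding (2B); 4..8  width  (4B, 4-aligned); 8..9  mip_level  (1B, 1-aligned); 9..12  -- padding (3B); 12..16  height  (4B, 4-aligned); sizeof = 16, alignof = 4
0..8  layer  (8B, 8-aligned)
8..10  e  (2B, 2-aligned)
10..16  -- padding (6B)
16..24  b  (8B, 8-aligned)
24..128  f  (104B, 8-aligned)
128..129  h  (1B, 1-aligned)
129..132  -- padding (3B)
132..148  a  (16B, 4-aligned)
within Node: mip_level at 8
132 + 8 = 140

140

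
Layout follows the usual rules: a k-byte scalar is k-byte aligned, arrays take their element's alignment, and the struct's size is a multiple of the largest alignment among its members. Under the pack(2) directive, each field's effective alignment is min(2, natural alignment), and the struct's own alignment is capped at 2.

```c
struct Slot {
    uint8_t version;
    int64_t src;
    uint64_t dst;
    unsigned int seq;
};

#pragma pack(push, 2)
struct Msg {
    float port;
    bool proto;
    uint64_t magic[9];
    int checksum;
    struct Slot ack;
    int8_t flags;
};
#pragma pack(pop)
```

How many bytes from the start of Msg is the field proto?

Slot: @0: version [1B, align 1] → 1; +7 pad (align 8); @8: src [8B, align 8] → 16; @16: dst [8B, align 8] → 24; @24: seq [4B, align 4] → 28; +4 tail pad (align 8); size 32, align 8
@0: port [4B, align 2] → 4
@4: proto [1B, align 1] → 5

4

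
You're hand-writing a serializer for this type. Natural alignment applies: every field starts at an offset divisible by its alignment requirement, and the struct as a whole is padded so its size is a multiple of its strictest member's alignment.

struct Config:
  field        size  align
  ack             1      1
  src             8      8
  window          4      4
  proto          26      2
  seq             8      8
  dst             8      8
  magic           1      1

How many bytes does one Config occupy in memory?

72 bytes

0..1  ack  (1B, 1-aligned)
1..8  -- padding (7B)
8..16  src  (8B, 8-aligned)
16..20  window  (4B, 4-aligned)
20..46  proto  (26B, 2-aligned)
46..48  -- padding (2B)
48..56  seq  (8B, 8-aligned)
56..64  dst  (8B, 8-aligned)
64..65  magic  (1B, 1-aligned)
65..72  -- tail padding (7B)
sizeof = 72, alignof = 8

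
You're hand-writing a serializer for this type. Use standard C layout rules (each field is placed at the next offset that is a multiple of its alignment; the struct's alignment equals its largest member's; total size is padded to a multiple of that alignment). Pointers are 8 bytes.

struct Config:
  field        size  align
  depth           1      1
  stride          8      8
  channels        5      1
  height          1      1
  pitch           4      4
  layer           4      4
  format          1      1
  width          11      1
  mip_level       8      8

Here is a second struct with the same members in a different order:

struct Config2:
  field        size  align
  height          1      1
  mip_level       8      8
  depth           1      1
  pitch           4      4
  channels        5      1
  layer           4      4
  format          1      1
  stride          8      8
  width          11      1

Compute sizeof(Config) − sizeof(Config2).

@0: depth [1B, align 1] → 1
+7 pad (align 8)
@8: stride [8B, align 8] → 16
@16: channels [5B, align 1] → 21
@21: height [1B, align 1] → 22
+2 pad (align 4)
@24: pitch [4B, align 4] → 28
@28: layer [4B, align 4] → 32
@32: format [1B, align 1] → 33
@33: width [11B, align 1] → 44
+4 pad (align 8)
@48: mip_level [8B, align 8] → 56
size 56, align 8
— Config2 —
@0: height [1B, align 1] → 1
+7 pad (align 8)
@8: mip_level [8B, align 8] → 16
@16: depth [1B, align 1] → 17
+3 pad (align 4)
@20: pitch [4B, align 4] → 24
@24: channels [5B, align 1] → 29
+3 pad (align 4)
@32: layer [4B, align 4] → 36
@36: format [1B, align 1] → 37
+3 pad (align 8)
@40: stride [8B, align 8] → 48
@48: width [11B, align 1] → 59
+5 tail pad (align 8)
size 64, align 8
56 − 64 = -8

-8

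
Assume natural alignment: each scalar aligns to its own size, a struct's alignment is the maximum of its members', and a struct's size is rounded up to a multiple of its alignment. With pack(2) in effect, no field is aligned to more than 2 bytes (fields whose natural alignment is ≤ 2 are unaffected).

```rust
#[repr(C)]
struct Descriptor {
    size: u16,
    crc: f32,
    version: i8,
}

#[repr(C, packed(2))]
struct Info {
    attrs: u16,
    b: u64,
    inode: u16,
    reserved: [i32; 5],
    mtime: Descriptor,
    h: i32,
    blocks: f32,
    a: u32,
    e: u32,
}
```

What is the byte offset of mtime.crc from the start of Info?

Descriptor: @0: size [2B, align 2] → 2; +2 pad (align 4); @4: crc [4B, align 4] → 8; @8: version [1B, align 1] → 9; +3 tail pad (align 4); size 12, align 4
@0: attrs [2B, align 2] → 2
@2: b [8B, align 2] → 10
@10: inode [2B, align 2] → 12
@12: reserved [20B, align 2] → 32
@32: mtime [12B, align 2] → 44
within Descriptor: crc at 4
32 + 4 = 36

36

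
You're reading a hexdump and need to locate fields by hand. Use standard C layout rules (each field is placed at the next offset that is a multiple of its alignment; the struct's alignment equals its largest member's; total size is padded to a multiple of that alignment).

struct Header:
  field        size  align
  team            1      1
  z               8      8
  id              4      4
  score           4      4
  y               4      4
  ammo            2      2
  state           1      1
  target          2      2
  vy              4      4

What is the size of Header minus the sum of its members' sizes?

0..1  team  (1B, 1-aligned)
1..8  -- padding (7B)
8..16  z  (8B, 8-aligned)
16..20  id  (4B, 4-aligned)
20..24  score  (4B, 4-aligned)
24..28  y  (4B, 4-aligned)
28..30  ammo  (2B, 2-aligned)
30..31  state  (1B, 1-aligned)
31..32  -- padding (1B)
32..34  target  (2B, 2-aligned)
34..36  -- padding (2B)
36..40  vy  (4B, 4-aligned)
sizeof = 40, alignof = 8
data bytes 30, size 40 → padding 10

10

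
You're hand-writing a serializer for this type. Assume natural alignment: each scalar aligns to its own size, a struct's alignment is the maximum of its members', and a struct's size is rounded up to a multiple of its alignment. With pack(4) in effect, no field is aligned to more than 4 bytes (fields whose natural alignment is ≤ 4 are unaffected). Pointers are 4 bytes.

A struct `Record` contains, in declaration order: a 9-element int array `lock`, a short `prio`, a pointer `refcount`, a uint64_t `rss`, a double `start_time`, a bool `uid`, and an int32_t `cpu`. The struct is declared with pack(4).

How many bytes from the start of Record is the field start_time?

52

lock at 0 (size 36, align 4) → ends 36
prio at 36 (size 2, align 2) → ends 38
pad 2 to align 4 for refcount
refcount at 40 (size 4, align 4) → ends 44
rss at 44 (size 8, align 4) → ends 52
start_time at 52 (size 8, align 4) → ends 60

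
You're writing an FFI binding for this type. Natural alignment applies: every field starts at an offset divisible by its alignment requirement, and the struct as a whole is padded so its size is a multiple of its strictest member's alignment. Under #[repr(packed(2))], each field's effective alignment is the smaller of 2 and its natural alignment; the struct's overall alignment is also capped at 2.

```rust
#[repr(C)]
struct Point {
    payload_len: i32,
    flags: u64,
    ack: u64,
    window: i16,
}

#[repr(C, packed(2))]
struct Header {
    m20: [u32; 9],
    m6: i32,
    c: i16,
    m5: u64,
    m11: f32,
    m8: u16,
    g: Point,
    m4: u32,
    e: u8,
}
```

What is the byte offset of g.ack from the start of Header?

72

Point: payload_len at 0 (size 4, align 4) → ends 4; pad 4 to align 8 for flags; flags at 8 (size 8, align 8) → ends 16; ack at 16 (size 8, align 8) → ends 24; window at 24 (size 2, align 2) → ends 26; tail pad 6 to reach multiple of 8; total 32 bytes, alignment 8
m20 at 0 (size 36, align 2) → ends 36
m6 at 36 (size 4, align 2) → ends 40
c at 40 (size 2, align 2) → ends 42
m5 at 42 (size 8, align 2) → ends 50
m11 at 50 (size 4, align 2) → ends 54
m8 at 54 (size 2, align 2) → ends 56
g at 56 (size 32, align 2) → ends 88
within Point: ack at 16
56 + 16 = 72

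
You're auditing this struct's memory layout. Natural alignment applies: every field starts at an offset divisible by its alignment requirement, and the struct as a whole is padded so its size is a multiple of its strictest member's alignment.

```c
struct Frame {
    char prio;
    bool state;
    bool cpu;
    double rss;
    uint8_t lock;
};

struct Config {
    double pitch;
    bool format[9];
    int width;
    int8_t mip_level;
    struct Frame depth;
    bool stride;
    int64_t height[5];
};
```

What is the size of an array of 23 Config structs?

Frame: @0: prio [1B, align 1] → 1; @1: state [1B, align 1] → 2; @2: cpu [1B, align 1] → 3; +5 pad (align 8); @8: rss [8B, align 8] → 16; @16: lock [1B, align 1] → 17; +7 tail pad (align 8); size 24, align 8
@0: pitch [8B, align 8] → 8
@8: format [9B, align 1] → 17
+3 pad (align 4)
@20: width [4B, align 4] → 24
@24: mip_level [1B, align 1] → 25
+7 pad (align 8)
@32: depth [24B, align 8] → 56
@56: stride [1B, align 1] → 57
+7 pad (align 8)
@64: height [40B, align 8] → 104
size 104, align 8
array of 23: 23 × 104 = 2392

2392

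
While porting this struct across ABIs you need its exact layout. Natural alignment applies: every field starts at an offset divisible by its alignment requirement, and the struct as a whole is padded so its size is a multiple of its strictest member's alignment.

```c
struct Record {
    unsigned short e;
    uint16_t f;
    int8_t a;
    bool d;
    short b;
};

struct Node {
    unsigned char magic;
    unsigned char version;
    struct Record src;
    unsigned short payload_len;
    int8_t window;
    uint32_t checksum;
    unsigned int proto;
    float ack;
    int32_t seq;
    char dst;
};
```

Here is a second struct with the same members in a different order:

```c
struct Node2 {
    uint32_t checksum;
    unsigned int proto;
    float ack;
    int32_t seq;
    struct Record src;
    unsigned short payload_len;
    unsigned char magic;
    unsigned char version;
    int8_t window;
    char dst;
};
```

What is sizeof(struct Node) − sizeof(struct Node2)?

4

Record: 0..2  e  (2B, 2-aligned); 2..4  f  (2B, 2-aligned); 4..5  a  (1B, 1-aligned); 5..6  d  (1B, 1-aligned); 6..8  b  (2B, 2-aligned); sizeof = 8, alignof = 2
0..1  magic  (1B, 1-aligned)
1..2  version  (1B, 1-aligned)
2..10  src  (8B, 2-aligned)
10..12  payload_len  (2B, 2-aligned)
12..13  window  (1B, 1-aligned)
13..16  -- padding (3B)
16..20  checksum  (4B, 4-aligned)
20..24  proto  (4B, 4-aligned)
24..28  ack  (4B, 4-aligned)
28..32  seq  (4B, 4-aligned)
32..33  dst  (1B, 1-aligned)
33..36  -- tail padding (3B)
sizeof = 36, alignof = 4
— Node2 —
0..4  checksum  (4B, 4-aligned)
4..8  proto  (4B, 4-aligned)
8..12  ack  (4B, 4-aligned)
12..16  seq  (4B, 4-aligned)
16..24  src  (8B, 2-aligned)
24..26  payload_len  (2B, 2-aligned)
26..27  magic  (1B, 1-aligned)
27..28  version  (1B, 1-aligned)
28..29  window  (1B, 1-aligned)
29..30  dst  (1B, 1-aligned)
30..32  -- tail padding (2B)
sizeof = 32, alignof = 4
36 − 32 = 4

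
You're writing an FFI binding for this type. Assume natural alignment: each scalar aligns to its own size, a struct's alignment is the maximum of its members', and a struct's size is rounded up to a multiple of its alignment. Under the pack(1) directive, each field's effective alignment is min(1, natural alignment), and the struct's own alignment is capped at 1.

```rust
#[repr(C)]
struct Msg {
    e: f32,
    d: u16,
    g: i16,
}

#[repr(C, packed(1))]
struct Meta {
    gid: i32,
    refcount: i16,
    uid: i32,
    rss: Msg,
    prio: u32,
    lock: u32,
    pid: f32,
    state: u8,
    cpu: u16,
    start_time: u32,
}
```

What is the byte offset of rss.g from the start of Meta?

16

Msg: 0..4  e  (4B, 4-aligned); 4..6  d  (2B, 2-aligned); 6..8  g  (2B, 2-aligned); sizeof = 8, alignof = 4
0..4  gid  (4B, 1-aligned)
4..6  refcount  (2B, 1-aligned)
6..10  uid  (4B, 1-aligned)
10..18  rss  (8B, 1-aligned)
within Msg: g at 6
10 + 6 = 16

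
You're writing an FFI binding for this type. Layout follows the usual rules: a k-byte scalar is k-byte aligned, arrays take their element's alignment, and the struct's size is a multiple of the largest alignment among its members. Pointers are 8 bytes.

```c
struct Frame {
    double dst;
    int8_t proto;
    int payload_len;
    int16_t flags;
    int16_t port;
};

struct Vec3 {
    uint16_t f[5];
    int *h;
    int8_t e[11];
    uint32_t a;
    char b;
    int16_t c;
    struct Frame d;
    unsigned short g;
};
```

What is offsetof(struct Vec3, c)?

42

Frame: @0: dst [8B, align 8] → 8; @8: proto [1B, align 1] → 9; +3 pad (align 4); @12: payload_len [4B, align 4] → 16; @16: flags [2B, align 2] → 18; @18: port [2B, align 2] → 20; +4 tail pad (align 8); size 24, align 8
@0: f [10B, align 2] → 10
+6 pad (align 8)
@16: h [8B, align 8] → 24
@24: e [11B, align 1] → 35
+1 pad (align 4)
@36: a [4B, align 4] → 40
@40: b [1B, align 1] → 41
+1 pad (align 2)
@42: c [2B, align 2] → 44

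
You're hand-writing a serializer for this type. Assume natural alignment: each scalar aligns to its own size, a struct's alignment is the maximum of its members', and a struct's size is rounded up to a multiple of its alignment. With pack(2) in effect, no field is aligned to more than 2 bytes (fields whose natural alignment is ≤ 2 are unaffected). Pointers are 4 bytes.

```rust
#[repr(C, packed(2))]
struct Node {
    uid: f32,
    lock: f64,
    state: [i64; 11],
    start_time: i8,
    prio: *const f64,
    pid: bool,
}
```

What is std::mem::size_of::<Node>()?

108 bytes

0..4  uid  (4B, 2-aligned)
4..12  lock  (8B, 2-aligned)
12..100  state  (88B, 2-aligned)
100..101  start_time  (1B, 1-aligned)
101..102  -- padding (1B)
102..106  prio  (4B, 2-aligned)
106..107  pid  (1B, 1-aligned)
107..108  -- tail padding (1B)
sizeof = 108, alignof = 2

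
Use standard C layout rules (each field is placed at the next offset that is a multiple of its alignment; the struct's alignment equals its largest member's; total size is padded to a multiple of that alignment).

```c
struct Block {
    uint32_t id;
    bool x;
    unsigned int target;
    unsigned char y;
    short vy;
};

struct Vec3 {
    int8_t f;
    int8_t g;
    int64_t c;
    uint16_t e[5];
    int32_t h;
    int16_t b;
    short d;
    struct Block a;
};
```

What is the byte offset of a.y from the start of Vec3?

Block: @0: id [4B, align 4] → 4; @4: x [1B, align 1] → 5; +3 pad (align 4); @8: target [4B, align 4] → 12; @12: y [1B, align 1] → 13; +1 pad (align 2); @14: vy [2B, align 2] → 16; size 16, align 4
@0: f [1B, align 1] → 1
@1: g [1B, align 1] → 2
+6 pad (align 8)
@8: c [8B, align 8] → 16
@16: e [10B, align 2] → 26
+2 pad (align 4)
@28: h [4B, align 4] → 32
@32: b [2B, align 2] → 34
@34: d [2B, align 2] → 36
@36: a [16B, align 4] → 52
within Block: y at 12
36 + 12 = 48

48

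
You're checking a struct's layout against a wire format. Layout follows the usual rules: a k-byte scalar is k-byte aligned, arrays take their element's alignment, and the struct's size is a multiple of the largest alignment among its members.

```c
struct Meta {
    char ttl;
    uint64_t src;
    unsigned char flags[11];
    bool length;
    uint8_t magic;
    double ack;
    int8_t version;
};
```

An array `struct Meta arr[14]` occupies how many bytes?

ttl at 0 (size 1, align 1) → ends 1
pad 7 to align 8 for src
src at 8 (size 8, align 8) → ends 16
flags at 16 (size 11, align 1) → ends 27
length at 27 (size 1, align 1) → ends 28
magic at 28 (size 1, align 1) → ends 29
pad 3 to align 8 for ack
ack at 32 (size 8, align 8) → ends 40
version at 40 (size 1, align 1) → ends 41
tail pad 7 to reach multiple of 8
total 48 bytes, alignment 8
array of 14: 14 × 48 = 672

672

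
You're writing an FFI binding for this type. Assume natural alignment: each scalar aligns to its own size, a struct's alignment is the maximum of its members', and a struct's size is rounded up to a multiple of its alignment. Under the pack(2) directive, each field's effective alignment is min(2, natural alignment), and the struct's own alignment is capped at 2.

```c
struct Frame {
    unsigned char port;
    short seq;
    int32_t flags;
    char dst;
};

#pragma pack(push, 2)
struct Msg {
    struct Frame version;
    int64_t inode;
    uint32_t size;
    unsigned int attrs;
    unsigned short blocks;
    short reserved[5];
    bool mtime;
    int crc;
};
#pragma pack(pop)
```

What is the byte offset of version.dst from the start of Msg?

Frame: 0..1  port  (1B, 1-aligned); 1..2  -- padding (1B); 2..4  seq  (2B, 2-aligned); 4..8  flags  (4B, 4-aligned); 8..9  dst  (1B, 1-aligned); 9..12  -- tail padding (3B); sizeof = 12, alignof = 4
0..12  version  (12B, 2-aligned)
within Frame: dst at 8
0 + 8 = 8

8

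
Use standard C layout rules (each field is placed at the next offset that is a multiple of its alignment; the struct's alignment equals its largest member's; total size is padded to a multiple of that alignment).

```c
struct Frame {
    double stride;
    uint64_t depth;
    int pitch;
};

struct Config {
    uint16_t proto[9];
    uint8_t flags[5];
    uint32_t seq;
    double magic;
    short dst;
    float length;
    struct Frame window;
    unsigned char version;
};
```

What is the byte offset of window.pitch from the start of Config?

Frame: stride at 0 (size 8, align 8) → ends 8; depth at 8 (size 8, align 8) → ends 16; pitch at 16 (size 4, align 4) → ends 20; tail pad 4 to reach multiple of 8; total 24 bytes, alignment 8
proto at 0 (size 18, align 2) → ends 18
flags at 18 (size 5, align 1) → ends 23
pad 1 to align 4 for seq
seq at 24 (size 4, align 4) → ends 28
pad 4 to align 8 for magic
magic at 32 (size 8, align 8) → ends 40
dst at 40 (size 2, align 2) → ends 42
pad 2 to align 4 for length
length at 44 (size 4, align 4) → ends 48
window at 48 (size 24, align 8) → ends 72
within Frame: pitch at 16
48 + 16 = 64

64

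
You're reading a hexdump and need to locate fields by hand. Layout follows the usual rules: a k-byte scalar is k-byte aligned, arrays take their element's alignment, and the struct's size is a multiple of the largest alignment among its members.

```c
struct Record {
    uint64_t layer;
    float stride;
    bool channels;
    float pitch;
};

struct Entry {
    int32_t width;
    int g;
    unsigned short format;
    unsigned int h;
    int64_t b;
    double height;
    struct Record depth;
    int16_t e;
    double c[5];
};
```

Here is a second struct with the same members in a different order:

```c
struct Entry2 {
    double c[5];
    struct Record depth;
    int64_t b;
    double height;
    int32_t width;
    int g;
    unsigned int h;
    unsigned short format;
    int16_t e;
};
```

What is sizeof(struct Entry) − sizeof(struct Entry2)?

Record: 0..8  layer  (8B, 8-aligned); 8..12  stride  (4B, 4-aligned); 12..13  channels  (1B, 1-aligned); 13..16  -- padding (3B); 16..20  pitch  (4B, 4-aligned); 20..24  -- tail padding (4B); sizeof = 24, alignof = 8
0..4  width  (4B, 4-aligned)
4..8  g  (4B, 4-aligned)
8..10  format  (2B, 2-aligned)
10..12  -- padding (2B)
12..16  h  (4B, 4-aligned)
16..24  b  (8B, 8-aligned)
24..32  height  (8B, 8-aligned)
32..56  depth  (24B, 8-aligned)
56..58  e  (2B, 2-aligned)
58..64  -- padding (6B)
64..104  c  (40B, 8-aligned)
sizeof = 104, alignof = 8
— Entry2 —
0..40  c  (40B, 8-aligned)
40..64  depth  (24B, 8-aligned)
64..72  b  (8B, 8-aligned)
72..80  height  (8B, 8-aligned)
80..84  width  (4B, 4-aligned)
84..88  g  (4B, 4-aligned)
88..92  h  (4B, 4-aligned)
92..94  format  (2B, 2-aligned)
94..96  e  (2B, 2-aligned)
sizeof = 96, alignof = 8
104 − 96 = 8

8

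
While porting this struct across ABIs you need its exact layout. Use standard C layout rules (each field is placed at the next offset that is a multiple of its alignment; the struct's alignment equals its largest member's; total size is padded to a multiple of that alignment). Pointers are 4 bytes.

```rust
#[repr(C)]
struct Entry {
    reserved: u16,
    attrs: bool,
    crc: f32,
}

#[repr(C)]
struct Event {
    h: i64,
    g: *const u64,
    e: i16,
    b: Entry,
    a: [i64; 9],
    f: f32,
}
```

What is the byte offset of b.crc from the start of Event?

Entry: @0: reserved [2B, align 2] → 2; @2: attrs [1B, align 1] → 3; +1 pad (align 4); @4: crc [4B, align 4] → 8; size 8, align 4
@0: h [8B, align 8] → 8
@8: g [4B, align 4] → 12
@12: e [2B, align 2] → 14
+2 pad (align 4)
@16: b [8B, align 4] → 24
within Entry: crc at 4
16 + 4 = 20

20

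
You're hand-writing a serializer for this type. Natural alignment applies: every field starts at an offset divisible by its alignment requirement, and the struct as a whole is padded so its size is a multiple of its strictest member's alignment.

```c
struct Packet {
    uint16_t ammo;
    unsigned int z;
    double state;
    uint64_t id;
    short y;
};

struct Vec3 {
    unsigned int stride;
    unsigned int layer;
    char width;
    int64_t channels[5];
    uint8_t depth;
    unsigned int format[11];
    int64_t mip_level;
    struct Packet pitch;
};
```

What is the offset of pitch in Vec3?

112

Packet: ammo at 0 (size 2, align 2) → ends 2; pad 2 to align 4 for z; z at 4 (size 4, align 4) → ends 8; state at 8 (size 8, align 8) → ends 16; id at 16 (size 8, align 8) → ends 24; y at 24 (size 2, align 2) → ends 26; tail pad 6 to reach multiple of 8; total 32 bytes, alignment 8
stride at 0 (size 4, align 4) → ends 4
layer at 4 (size 4, align 4) → ends 8
width at 8 (size 1, align 1) → ends 9
pad 7 to align 8 for channels
channels at 16 (size 40, align 8) → ends 56
depth at 56 (size 1, align 1) → ends 57
pad 3 to align 4 for format
format at 60 (size 44, align 4) → ends 104
mip_level at 104 (size 8, align 8) → ends 112
pitch at 112 (size 32, align 8) → ends 144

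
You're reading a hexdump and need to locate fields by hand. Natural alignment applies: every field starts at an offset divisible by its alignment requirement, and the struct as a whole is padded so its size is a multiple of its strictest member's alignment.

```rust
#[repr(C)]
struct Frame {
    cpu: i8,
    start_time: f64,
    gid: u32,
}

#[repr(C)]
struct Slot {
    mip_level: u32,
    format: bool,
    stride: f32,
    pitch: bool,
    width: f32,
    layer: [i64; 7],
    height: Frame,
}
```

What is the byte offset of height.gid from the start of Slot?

96

Frame: @0: cpu [1B, align 1] → 1; +7 pad (align 8); @8: start_time [8B, align 8] → 16; @16: gid [4B, align 4] → 20; +4 tail pad (align 8); size 24, align 8
@0: mip_level [4B, align 4] → 4
@4: format [1B, align 1] → 5
+3 pad (align 4)
@8: stride [4B, align 4] → 12
@12: pitch [1B, align 1] → 13
+3 pad (align 4)
@16: width [4B, align 4] → 20
+4 pad (align 8)
@24: layer [56B, align 8] → 80
@80: height [24B, align 8] → 104
within Frame: gid at 16
80 + 16 = 96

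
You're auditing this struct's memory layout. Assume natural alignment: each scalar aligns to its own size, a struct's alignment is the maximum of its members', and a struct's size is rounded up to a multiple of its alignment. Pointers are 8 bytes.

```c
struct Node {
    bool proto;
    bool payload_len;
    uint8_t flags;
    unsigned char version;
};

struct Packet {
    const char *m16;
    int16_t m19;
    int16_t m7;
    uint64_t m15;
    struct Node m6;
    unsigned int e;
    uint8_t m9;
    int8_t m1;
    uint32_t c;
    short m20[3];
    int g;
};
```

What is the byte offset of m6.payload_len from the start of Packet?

Node: proto at 0 (size 1, align 1) → ends 1; payload_len at 1 (size 1, align 1) → ends 2; flags at 2 (size 1, align 1) → ends 3; version at 3 (size 1, align 1) → ends 4; total 4 bytes, alignment 1
m16 at 0 (size 8, align 8) → ends 8
m19 at 8 (size 2, align 2) → ends 10
m7 at 10 (size 2, align 2) → ends 12
pad 4 to align 8 for m15
m15 at 16 (size 8, align 8) → ends 24
m6 at 24 (size 4, align 1) → ends 28
within Node: payload_len at 1
24 + 1 = 25

25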